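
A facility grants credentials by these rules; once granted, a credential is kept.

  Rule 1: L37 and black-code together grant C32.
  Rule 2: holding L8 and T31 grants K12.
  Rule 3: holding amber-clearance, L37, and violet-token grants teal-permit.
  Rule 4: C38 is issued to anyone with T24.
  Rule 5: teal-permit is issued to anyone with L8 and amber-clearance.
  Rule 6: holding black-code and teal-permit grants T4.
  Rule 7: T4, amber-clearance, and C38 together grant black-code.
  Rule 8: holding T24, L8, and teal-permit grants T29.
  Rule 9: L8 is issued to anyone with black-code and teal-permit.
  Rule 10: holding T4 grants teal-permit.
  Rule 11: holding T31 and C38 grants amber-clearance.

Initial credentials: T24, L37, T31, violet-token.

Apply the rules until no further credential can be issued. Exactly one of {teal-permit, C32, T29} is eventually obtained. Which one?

teal-permit

Holding T24 grants C38 (Rule 4).
Holding T31 and C38 grants amber-clearance (Rule 11).
Holding amber-clearance, L37, and violet-token grants teal-permit (Rule 3).
T29 would need T24, L8, and teal-permit (Rule 8), but L8 is never granted. C32 would need L37 and black-code (Rule 1), but black-code is never granted.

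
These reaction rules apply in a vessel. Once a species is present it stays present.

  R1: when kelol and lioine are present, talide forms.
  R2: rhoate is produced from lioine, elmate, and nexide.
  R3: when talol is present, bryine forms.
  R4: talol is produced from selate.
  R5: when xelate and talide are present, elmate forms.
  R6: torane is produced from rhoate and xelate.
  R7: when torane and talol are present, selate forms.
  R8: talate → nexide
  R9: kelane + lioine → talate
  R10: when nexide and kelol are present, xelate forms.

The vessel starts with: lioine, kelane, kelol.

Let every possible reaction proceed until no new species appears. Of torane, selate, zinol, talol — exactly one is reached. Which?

kelol and lioine present → talide forms (R1).
kelane and lioine present → talate forms (R9).
talate present → nexide forms (R8).
nexide and kelol present → xelate forms (R10).
xelate and talide present → elmate forms (R5).
lioine, elmate, and nexide present → rhoate forms (R2).
rhoate and xelate present → torane forms (R6).
talol would need selate (R4), but selate never forms. No rule produces zinol, and it is not given. selate would need torane and talol (R7), but talol never forms.

torane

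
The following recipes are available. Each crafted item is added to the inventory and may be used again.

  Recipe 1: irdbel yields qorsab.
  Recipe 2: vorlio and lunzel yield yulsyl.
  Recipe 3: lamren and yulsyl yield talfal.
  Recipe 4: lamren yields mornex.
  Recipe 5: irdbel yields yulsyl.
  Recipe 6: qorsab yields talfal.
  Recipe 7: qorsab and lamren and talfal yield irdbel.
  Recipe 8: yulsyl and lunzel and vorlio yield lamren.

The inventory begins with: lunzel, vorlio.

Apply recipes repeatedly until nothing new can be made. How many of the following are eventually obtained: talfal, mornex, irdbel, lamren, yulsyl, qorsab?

4

Using Recipe 2, vorlio and lunzel make yulsyl.
Using Recipe 8, yulsyl, lunzel, and vorlio make lamren.
lamren and yulsyl → talfal (Recipe 3).
lamren → mornex (Recipe 4).
talfal: reached.
mornex: reached.
irdbel would need qorsab, lamren, and talfal (Recipe 7), but qorsab is never obtained.
lamren: reached.
yulsyl: reached.
qorsab would need irdbel (Recipe 1), but irdbel is never obtained.
Reached: talfal, mornex, lamren, and yulsyl — 4 of the 6.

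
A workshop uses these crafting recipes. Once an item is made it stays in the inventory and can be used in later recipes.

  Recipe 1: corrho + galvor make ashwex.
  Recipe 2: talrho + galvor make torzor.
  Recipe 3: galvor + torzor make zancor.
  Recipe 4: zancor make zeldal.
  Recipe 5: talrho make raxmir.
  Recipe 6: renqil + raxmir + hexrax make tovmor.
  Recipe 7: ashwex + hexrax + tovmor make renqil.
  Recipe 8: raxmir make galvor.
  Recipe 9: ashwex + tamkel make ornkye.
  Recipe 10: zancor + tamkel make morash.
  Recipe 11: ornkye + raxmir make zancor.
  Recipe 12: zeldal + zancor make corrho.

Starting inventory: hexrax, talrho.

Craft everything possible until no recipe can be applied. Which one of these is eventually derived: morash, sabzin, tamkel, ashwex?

ashwex

talrho → raxmir (Recipe 5).
Using Recipe 8, raxmir makes galvor.
Using Recipe 2, talrho and galvor make torzor.
Using Recipe 3, galvor and torzor make zancor.
zancor → zeldal (Recipe 4).
Using Recipe 12, zeldal and zancor make corrho.
Using Recipe 1, corrho and galvor make ashwex.
No rule produces sabzin, and it is not given. morash would need zancor and tamkel (Recipe 10), but tamkel is never obtained. No rule produces tamkel, and it is not given.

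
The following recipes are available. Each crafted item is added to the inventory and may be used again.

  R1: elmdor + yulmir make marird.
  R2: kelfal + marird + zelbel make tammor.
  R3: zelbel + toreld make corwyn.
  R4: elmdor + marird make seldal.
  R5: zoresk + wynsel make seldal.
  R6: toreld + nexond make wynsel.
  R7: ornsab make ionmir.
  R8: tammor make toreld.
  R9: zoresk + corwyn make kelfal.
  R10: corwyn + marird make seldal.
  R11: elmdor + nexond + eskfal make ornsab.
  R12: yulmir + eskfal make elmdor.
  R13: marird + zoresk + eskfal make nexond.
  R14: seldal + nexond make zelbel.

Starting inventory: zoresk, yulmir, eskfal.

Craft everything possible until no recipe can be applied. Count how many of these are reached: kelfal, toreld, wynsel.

kelfal would need zoresk and corwyn (R9), but corwyn is never obtained.
toreld would need tammor (R8), but tammor is never obtained.
wynsel would need toreld and nexond (R6), but toreld is never obtained.
None of the 3 are reached.

0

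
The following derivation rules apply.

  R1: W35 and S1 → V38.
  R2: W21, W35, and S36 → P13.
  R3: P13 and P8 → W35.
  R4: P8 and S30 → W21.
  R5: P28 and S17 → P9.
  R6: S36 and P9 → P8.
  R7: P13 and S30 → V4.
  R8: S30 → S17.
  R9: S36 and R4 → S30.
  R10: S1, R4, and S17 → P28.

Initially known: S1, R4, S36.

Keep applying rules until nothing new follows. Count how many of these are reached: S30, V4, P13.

S36 and R4 hold, so S30 follows (R9).
S30: reached.
V4 would need P13 and S30 (R7), but P13 is never established.
P13 would need W21, W35, and S36 (R2), but W35 is never established.
Reached: S30 — 1 of the 3.

1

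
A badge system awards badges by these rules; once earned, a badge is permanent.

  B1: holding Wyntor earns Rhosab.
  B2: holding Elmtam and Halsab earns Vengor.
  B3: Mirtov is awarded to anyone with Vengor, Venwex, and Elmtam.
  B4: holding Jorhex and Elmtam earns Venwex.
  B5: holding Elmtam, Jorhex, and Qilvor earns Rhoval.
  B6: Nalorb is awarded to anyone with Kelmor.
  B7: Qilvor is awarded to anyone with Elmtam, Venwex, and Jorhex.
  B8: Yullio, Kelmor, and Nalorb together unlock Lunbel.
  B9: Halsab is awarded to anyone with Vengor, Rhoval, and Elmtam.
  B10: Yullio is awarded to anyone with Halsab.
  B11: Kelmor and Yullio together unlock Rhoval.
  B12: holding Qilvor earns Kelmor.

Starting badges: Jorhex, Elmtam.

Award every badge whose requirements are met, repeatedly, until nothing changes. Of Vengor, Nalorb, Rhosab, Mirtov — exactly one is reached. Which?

With Jorhex and Elmtam, Venwex is earned (B4).
With Elmtam, Venwex, and Jorhex, Qilvor is earned (B7).
With Qilvor, Kelmor is earned (B12).
With Kelmor, Nalorb is earned (B6).
Vengor would need Elmtam and Halsab (B2), but Halsab is never earned. Rhosab would need Wyntor (B1), but Wyntor is never earned. Mirtov would need Vengor, Venwex, and Elmtam (B3), but Vengor is never earned.

Nalorb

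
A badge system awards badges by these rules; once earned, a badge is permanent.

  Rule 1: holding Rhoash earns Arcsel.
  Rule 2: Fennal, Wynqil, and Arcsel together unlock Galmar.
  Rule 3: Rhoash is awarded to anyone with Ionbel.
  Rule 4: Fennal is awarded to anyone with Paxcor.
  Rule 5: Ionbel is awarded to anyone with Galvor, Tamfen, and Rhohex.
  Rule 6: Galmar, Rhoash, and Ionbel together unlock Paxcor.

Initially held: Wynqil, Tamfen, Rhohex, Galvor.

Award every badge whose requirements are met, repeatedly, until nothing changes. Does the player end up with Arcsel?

Yes

With Galvor, Tamfen, and Rhohex, Ionbel is earned (Rule 5).
With Ionbel, Rhoash is earned (Rule 3).
With Rhoash, Arcsel is earned (Rule 1).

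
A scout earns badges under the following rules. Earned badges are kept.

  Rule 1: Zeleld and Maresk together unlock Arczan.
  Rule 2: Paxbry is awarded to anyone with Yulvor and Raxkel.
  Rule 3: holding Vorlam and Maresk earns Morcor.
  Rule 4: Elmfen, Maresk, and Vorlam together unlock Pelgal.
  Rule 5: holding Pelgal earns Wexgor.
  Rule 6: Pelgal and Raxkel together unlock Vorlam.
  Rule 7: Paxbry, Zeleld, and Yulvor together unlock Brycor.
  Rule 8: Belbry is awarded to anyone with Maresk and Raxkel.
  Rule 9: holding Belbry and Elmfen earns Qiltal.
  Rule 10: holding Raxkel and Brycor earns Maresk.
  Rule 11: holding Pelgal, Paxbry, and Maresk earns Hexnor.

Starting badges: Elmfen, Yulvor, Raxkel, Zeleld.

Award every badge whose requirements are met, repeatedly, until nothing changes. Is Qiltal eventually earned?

Yes

With Yulvor and Raxkel, Paxbry is earned (Rule 2).
With Paxbry, Zeleld, and Yulvor, Brycor is earned (Rule 7).
With Raxkel and Brycor, Maresk is earned (Rule 10).
With Maresk and Raxkel, Belbry is earned (Rule 8).
With Belbry and Elmfen, Qiltal is earned (Rule 9).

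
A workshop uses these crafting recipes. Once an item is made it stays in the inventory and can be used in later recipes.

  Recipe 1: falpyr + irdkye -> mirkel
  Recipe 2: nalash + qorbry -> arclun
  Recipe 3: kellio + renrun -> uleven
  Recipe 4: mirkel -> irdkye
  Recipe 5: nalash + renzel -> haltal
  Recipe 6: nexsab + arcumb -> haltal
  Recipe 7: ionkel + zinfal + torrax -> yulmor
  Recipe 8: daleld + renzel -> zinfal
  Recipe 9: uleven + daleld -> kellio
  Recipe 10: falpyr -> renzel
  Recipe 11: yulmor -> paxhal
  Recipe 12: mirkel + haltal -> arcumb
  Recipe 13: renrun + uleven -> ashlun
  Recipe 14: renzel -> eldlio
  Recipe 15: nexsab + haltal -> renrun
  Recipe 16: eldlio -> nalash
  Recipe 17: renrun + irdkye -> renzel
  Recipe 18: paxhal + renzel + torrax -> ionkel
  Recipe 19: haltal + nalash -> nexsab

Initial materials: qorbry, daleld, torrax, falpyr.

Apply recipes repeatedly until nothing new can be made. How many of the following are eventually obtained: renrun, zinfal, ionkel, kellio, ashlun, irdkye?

Using Recipe 10, falpyr makes renzel.
Using Recipe 14, renzel makes eldlio.
daleld + renzel -> zinfal (Recipe 8).
Using Recipe 16, eldlio makes nalash.
Using Recipe 5, nalash and renzel make haltal.
haltal + nalash -> nexsab (Recipe 19).
nexsab + haltal -> renrun (Recipe 15).
renrun: reached.
zinfal: reached.
ionkel would need paxhal, renzel, and torrax (Recipe 18), but paxhal is never obtained.
kellio would need uleven and daleld (Recipe 9), but uleven is never obtained.
ashlun would need renrun and uleven (Recipe 13), but uleven is never obtained.
irdkye would need mirkel (Recipe 4), but mirkel is never obtained.
Reached: renrun and zinfal — 2 of the 6.

2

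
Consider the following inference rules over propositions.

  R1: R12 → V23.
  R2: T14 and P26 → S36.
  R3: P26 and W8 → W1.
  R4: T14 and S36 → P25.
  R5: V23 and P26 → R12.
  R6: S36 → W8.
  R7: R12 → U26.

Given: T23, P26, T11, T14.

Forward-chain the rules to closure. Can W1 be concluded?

Yes

From T14 and P26, R2 gives S36.
S36 holds, so W8 follows (R6).
From P26 and W8, R3 gives W1.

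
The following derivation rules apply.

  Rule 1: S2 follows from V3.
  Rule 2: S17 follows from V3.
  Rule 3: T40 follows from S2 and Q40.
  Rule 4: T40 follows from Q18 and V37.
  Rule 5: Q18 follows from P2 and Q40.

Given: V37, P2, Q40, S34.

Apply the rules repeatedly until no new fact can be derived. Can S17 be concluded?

No

S17 would need V3 (Rule 2), but V3 is never established.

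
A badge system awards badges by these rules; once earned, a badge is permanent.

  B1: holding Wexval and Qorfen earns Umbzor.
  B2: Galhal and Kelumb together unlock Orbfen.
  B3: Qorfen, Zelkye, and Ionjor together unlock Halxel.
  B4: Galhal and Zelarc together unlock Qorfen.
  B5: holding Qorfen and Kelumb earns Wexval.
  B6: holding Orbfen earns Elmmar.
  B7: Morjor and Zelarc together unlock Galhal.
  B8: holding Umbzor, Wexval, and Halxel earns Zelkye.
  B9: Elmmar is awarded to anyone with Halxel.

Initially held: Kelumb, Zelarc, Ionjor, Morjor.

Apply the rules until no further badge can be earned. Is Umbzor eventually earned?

With Morjor and Zelarc, Galhal is earned (B7).
With Galhal and Zelarc, Qorfen is earned (B4).
With Qorfen and Kelumb, Wexval is earned (B5).
With Wexval and Qorfen, Umbzor is earned (B1).

Yes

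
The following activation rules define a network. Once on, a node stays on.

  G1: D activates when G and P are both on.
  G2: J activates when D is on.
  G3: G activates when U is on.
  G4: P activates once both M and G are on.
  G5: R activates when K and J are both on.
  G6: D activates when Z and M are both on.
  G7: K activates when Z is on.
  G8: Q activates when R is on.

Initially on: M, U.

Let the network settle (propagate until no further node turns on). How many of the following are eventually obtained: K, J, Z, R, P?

U is on, so G activates (G3).
M and G are on, so P activates (G4).
G1: G and P on → D on.
D is on, so J activates (G2).
K would need Z (G7), but Z never turns on.
J: reached.
No rule produces Z, and it is not given.
R would need K and J (G5), but K never turns on.
P: reached.
Reached: J and P — 2 of the 5.

2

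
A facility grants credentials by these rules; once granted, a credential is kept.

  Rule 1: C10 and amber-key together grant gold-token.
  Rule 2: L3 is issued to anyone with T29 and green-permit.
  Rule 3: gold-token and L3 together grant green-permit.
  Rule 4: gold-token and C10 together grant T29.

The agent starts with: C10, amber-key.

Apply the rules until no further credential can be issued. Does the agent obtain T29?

Holding C10 and amber-key grants gold-token (Rule 1).
Holding gold-token and C10 grants T29 (Rule 4).

Yes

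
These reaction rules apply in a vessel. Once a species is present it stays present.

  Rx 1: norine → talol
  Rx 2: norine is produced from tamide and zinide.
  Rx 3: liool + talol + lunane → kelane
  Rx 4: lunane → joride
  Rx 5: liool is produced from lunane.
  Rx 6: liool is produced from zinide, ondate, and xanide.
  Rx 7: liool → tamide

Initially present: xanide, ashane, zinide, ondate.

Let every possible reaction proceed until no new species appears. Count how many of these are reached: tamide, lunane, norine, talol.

3

zinide, ondate, and xanide present → liool forms (Rx 6).
liool present → tamide forms (Rx 7).
tamide and zinide present → norine forms (Rx 2).
norine present → talol forms (Rx 1).
tamide: reached.
No rule produces lunane, and it is not given.
norine: reached.
talol: reached.
Reached: tamide, norine, and talol — 3 of the 4.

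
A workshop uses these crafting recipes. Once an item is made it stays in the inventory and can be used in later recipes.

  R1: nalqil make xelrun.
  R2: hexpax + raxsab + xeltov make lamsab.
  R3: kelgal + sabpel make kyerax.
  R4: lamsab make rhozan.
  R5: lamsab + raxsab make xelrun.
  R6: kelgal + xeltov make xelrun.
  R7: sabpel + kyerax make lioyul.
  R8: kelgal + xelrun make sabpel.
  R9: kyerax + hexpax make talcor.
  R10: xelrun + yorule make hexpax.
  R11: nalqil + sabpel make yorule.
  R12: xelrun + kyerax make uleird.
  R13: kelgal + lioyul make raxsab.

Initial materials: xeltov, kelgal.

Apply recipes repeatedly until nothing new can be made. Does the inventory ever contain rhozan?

rhozan would need lamsab (R4), but lamsab is never obtained.

No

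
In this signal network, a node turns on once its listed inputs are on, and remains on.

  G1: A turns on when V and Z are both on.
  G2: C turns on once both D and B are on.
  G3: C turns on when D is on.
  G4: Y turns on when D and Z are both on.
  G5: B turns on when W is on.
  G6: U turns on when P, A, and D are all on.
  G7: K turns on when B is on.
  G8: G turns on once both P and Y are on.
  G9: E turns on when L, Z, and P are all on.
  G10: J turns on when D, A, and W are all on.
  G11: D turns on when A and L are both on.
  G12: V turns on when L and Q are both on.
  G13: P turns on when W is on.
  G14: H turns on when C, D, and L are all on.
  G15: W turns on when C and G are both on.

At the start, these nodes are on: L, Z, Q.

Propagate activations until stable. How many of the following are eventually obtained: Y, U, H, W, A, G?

3

G12: L and Q on → V on.
G1: V and Z on → A on.
A and L are on, so D turns on (G11).
D is on, so C turns on (G3).
D and Z are on, so Y turns on (G4).
C, D, and L are on, so H turns on (G14).
Y: reached.
U would need P, A, and D (G6), but P never turns on.
H: reached.
W would need C and G (G15), but G never turns on.
A: reached.
G would need P and Y (G8), but P never turns on.
Reached: Y, H, and A — 3 of the 6.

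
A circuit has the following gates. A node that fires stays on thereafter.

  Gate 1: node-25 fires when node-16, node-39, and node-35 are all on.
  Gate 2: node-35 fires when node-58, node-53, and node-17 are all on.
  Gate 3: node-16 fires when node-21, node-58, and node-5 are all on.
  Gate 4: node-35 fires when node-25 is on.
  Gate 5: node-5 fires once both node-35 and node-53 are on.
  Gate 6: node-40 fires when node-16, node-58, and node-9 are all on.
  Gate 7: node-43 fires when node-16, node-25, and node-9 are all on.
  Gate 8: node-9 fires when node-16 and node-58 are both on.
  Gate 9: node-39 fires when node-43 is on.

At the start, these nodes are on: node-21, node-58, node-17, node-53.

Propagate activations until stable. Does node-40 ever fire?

node-58, node-53, and node-17 are on, so node-35 fires (Gate 2).
Gate 5: node-35 and node-53 on → node-5 on.
node-21, node-58, and node-5 are on, so node-16 fires (Gate 3).
node-16 and node-58 are on, so node-9 fires (Gate 8).
node-16, node-58, and node-9 are on, so node-40 fires (Gate 6).

Yes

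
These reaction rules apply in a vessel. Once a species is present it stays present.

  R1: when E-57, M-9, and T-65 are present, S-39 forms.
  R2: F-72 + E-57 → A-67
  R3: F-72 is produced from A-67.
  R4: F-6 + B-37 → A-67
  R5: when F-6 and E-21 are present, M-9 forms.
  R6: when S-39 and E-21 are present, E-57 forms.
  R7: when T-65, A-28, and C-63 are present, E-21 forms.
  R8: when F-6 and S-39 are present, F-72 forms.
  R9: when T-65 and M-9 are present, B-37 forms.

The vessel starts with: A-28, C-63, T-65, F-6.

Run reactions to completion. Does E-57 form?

E-57 would need S-39 and E-21 (R6), but S-39 never forms.

No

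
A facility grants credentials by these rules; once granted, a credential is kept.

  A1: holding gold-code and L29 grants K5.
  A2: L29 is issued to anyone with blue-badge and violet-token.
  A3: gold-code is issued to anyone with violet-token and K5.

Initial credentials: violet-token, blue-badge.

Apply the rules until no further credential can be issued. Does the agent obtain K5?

No

K5 would need gold-code and L29 (A1), but gold-code is never granted.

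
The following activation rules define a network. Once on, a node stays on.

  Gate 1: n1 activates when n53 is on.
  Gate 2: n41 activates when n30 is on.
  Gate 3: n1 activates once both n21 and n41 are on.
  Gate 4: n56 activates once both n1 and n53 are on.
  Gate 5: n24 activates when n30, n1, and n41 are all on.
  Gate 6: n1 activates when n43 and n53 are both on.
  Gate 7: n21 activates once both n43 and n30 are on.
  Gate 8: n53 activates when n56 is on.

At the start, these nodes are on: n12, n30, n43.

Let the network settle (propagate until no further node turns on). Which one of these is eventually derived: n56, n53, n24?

n24

n43 and n30 are on, so n21 activates (Gate 7).
Gate 2: n30 on → n41 on.
Gate 3: n21 and n41 on → n1 on.
n30, n1, and n41 are on, so n24 activates (Gate 5).
n53 would need n56 (Gate 8), but n56 never turns on. n56 would need n1 and n53 (Gate 4), but n53 never turns on.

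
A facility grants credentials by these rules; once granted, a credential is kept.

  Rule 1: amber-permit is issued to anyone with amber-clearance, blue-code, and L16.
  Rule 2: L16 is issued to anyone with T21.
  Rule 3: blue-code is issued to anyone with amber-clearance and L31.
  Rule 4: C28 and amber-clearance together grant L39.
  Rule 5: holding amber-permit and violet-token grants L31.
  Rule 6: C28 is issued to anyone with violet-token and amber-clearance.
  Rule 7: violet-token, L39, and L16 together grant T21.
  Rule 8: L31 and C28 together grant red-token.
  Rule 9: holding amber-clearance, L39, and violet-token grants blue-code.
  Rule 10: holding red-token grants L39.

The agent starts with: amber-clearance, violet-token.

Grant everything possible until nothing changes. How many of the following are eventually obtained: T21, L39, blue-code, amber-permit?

Holding violet-token and amber-clearance grants C28 (Rule 6).
Holding C28 and amber-clearance grants L39 (Rule 4).
Holding amber-clearance, L39, and violet-token grants blue-code (Rule 9).
T21 would need violet-token, L39, and L16 (Rule 7), but L16 is never granted.
L39: reached.
blue-code: reached.
amber-permit would need amber-clearance, blue-code, and L16 (Rule 1), but L16 is never granted.
Reached: L39 and blue-code — 2 of the 4.

2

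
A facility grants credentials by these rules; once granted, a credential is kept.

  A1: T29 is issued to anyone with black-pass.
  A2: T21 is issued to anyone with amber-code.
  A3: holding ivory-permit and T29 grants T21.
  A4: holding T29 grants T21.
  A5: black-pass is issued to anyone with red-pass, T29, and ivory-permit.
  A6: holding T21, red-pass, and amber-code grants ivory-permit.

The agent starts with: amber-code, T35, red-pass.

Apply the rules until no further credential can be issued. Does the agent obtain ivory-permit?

Holding amber-code grants T21 (A2).
Holding T21, red-pass, and amber-code grants ivory-permit (A6).

Yes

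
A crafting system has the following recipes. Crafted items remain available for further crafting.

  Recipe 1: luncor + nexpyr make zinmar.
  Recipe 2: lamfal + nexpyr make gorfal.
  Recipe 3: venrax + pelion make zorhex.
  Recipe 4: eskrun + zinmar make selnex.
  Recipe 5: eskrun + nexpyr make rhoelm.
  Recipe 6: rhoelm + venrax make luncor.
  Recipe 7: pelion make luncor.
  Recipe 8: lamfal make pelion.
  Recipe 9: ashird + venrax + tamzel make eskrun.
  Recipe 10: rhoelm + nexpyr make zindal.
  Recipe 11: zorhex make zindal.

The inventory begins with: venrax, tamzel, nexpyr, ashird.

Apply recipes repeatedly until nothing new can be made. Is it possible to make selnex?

ashird + venrax + tamzel → eskrun (Recipe 9).
eskrun + nexpyr → rhoelm (Recipe 5).
Using Recipe 6, rhoelm and venrax make luncor.
Using Recipe 1, luncor and nexpyr make zinmar.
eskrun + zinmar → selnex (Recipe 4).

Yes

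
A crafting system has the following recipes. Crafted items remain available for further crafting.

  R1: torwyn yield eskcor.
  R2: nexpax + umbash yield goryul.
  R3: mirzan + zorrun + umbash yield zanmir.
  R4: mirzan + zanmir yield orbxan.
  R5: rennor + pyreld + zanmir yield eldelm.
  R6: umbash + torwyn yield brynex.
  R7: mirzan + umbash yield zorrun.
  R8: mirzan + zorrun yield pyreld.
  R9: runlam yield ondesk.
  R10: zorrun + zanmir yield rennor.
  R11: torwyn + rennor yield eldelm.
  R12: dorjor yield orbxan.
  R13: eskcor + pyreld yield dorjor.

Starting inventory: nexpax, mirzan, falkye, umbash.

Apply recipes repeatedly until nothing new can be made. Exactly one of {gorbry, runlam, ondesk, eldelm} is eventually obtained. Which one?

mirzan + umbash → zorrun (R7).
mirzan + zorrun + umbash → zanmir (R3).
Using R8, mirzan and zorrun make pyreld.
zorrun + zanmir → rennor (R10).
Using R5, rennor, pyreld, and zanmir make eldelm.
No rule produces runlam, and it is not given. No rule produces gorbry, and it is not given. ondesk would need runlam (R9), but runlam is never obtained.

eldelm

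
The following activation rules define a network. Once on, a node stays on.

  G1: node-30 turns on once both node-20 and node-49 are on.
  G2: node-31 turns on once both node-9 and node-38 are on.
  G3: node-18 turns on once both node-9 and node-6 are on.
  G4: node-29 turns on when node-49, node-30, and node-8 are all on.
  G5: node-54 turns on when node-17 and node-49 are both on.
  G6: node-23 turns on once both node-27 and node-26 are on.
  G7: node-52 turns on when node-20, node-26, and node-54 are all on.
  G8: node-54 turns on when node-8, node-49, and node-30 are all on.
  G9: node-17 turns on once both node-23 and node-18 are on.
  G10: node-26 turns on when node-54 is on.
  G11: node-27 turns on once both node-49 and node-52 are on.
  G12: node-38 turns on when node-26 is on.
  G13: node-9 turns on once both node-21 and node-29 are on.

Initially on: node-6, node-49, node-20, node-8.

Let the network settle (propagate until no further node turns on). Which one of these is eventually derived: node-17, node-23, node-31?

node-23

node-20 and node-49 are on, so node-30 turns on (G1).
G8: node-8, node-49, and node-30 on → node-54 on.
G10: node-54 on → node-26 on.
node-20, node-26, and node-54 are on, so node-52 turns on (G7).
node-49 and node-52 are on, so node-27 turns on (G11).
G6: node-27 and node-26 on → node-23 on.
node-31 would need node-9 and node-38 (G2), but node-9 never turns on. node-17 would need node-23 and node-18 (G9), but node-18 never turns on.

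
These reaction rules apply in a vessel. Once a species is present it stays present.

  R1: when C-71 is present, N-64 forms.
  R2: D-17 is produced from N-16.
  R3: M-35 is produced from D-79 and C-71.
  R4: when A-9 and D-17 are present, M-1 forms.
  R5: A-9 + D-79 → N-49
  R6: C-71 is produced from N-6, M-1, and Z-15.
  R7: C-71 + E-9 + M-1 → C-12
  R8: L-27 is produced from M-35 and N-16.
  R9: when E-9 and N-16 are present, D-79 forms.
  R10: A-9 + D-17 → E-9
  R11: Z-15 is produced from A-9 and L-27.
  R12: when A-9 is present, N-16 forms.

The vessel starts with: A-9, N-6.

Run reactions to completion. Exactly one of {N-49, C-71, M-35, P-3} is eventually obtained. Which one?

A-9 present → N-16 forms (R12).
N-16 present → D-17 forms (R2).
A-9 and D-17 present → E-9 forms (R10).
E-9 and N-16 present → D-79 forms (R9).
A-9 and D-79 present → N-49 forms (R5).
C-71 would need N-6, M-1, and Z-15 (R6), but Z-15 never forms. No rule produces P-3, and it is not given. M-35 would need D-79 and C-71 (R3), but C-71 never forms.

N-49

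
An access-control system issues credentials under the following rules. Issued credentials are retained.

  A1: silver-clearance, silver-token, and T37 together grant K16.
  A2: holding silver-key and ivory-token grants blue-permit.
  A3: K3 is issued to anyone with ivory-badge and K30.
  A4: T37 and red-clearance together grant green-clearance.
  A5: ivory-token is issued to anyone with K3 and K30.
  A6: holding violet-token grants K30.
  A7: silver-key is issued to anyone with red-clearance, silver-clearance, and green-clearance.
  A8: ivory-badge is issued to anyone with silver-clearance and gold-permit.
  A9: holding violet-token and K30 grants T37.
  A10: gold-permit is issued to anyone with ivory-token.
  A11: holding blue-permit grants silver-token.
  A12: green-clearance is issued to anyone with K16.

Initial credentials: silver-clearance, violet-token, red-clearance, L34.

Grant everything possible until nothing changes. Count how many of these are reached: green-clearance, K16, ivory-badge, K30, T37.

3

Holding violet-token grants K30 (A6).
Holding violet-token and K30 grants T37 (A9).
Holding T37 and red-clearance grants green-clearance (A4).
green-clearance: reached.
K16 would need silver-clearance, silver-token, and T37 (A1), but silver-token is never granted.
ivory-badge would need silver-clearance and gold-permit (A8), but gold-permit is never granted.
K30: reached.
T37: reached.
Reached: green-clearance, K30, and T37 — 3 of the 5.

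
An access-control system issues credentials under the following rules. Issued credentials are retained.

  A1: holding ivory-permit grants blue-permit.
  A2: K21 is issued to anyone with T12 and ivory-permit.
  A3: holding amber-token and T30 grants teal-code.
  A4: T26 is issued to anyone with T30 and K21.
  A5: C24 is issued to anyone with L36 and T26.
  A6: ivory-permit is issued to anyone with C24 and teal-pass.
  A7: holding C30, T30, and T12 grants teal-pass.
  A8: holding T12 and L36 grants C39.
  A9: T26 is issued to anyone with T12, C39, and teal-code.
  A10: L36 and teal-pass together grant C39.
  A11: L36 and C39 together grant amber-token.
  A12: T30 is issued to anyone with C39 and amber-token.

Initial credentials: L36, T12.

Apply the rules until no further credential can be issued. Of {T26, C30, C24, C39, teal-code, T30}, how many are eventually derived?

5

Holding T12 and L36 grants C39 (A8).
Holding L36 and C39 grants amber-token (A11).
Holding C39 and amber-token grants T30 (A12).
Holding amber-token and T30 grants teal-code (A3).
Holding T12, C39, and teal-code grants T26 (A9).
Holding L36 and T26 grants C24 (A5).
T26: reached.
No rule produces C30, and it is not given.
C24: reached.
C39: reached.
teal-code: reached.
T30: reached.
Reached: T26, C24, C39, teal-code, and T30 — 5 of the 6.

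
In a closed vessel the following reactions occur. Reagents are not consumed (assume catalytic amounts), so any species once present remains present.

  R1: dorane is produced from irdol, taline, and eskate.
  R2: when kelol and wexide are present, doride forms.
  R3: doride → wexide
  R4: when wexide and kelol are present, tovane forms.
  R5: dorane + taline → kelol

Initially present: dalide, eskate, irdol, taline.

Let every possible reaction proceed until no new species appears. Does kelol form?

irdol, taline, and eskate present → dorane forms (R1).
dorane and taline present → kelol forms (R5).

Yes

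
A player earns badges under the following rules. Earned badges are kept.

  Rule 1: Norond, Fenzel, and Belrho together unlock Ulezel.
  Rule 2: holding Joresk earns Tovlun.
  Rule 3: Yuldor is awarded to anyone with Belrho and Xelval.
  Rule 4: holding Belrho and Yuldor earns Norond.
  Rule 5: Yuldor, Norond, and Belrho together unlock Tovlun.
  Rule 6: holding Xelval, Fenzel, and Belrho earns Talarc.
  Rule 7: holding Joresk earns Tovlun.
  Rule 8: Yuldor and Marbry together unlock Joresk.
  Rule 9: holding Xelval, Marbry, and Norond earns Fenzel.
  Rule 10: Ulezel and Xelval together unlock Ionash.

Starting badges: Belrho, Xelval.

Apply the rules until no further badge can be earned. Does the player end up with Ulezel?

No

Ulezel would need Norond, Fenzel, and Belrho (Rule 1), but Fenzel is never earned.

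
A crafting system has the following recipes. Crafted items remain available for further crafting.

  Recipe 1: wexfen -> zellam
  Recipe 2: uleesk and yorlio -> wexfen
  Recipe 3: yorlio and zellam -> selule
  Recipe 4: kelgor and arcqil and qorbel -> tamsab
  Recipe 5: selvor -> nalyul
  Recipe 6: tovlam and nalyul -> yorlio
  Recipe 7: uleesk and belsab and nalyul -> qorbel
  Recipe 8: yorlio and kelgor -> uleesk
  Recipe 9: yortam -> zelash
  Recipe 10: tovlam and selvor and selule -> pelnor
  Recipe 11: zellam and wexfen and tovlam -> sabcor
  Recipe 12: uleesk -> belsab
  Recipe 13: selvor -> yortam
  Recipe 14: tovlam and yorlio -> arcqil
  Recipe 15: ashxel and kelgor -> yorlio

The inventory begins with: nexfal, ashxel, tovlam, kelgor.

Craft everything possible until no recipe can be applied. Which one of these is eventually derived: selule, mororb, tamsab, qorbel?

selule

Using Recipe 15, ashxel and kelgor make yorlio.
Using Recipe 8, yorlio and kelgor make uleesk.
Using Recipe 2, uleesk and yorlio make wexfen.
wexfen -> zellam (Recipe 1).
yorlio and zellam -> selule (Recipe 3).
qorbel would need uleesk, belsab, and nalyul (Recipe 7), but nalyul is never obtained. No rule produces mororb, and it is not given. tamsab would need kelgor, arcqil, and qorbel (Recipe 4), but qorbel is never obtained.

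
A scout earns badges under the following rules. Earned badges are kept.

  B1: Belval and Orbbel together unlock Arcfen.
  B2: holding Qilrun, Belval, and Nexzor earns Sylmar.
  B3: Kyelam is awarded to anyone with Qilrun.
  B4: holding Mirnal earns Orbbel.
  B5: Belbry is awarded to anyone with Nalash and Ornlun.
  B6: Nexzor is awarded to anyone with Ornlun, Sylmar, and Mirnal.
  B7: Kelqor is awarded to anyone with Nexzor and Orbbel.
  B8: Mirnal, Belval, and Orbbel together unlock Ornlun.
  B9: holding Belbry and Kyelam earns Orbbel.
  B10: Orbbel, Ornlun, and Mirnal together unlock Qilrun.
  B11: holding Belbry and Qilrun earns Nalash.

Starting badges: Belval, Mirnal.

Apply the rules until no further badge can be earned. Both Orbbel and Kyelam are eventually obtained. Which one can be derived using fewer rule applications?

Orbbel

Orbbel: With Mirnal, Orbbel is earned (B4). [1 rule application]
Kyelam: With Mirnal, Orbbel is earned (B4). With Mirnal, Belval, and Orbbel, Ornlun is earned (B8). With Orbbel, Ornlun, and Mirnal, Qilrun is earned (B10). With Qilrun, Kyelam is earned (B3). [4 rule applications]
Orbbel needs fewer.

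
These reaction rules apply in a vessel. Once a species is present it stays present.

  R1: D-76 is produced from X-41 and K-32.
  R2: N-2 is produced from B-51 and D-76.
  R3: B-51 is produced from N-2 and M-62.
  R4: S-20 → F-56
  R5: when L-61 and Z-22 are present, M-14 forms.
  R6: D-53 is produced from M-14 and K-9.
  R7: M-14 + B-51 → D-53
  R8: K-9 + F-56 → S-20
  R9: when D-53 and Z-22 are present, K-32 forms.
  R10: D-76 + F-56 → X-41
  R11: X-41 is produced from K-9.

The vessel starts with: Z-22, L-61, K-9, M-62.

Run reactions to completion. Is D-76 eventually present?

L-61 and Z-22 present → M-14 forms (R5).
K-9 present → X-41 forms (R11).
M-14 and K-9 present → D-53 forms (R6).
D-53 and Z-22 present → K-32 forms (R9).
X-41 and K-32 present → D-76 forms (R1).

Yes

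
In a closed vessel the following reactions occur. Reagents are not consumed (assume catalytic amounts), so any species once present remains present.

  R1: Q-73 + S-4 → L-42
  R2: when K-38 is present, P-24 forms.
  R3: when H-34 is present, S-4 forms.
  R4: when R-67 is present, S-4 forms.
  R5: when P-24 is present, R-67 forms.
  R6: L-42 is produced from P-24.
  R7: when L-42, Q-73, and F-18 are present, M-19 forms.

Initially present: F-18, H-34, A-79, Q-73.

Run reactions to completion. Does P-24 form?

No

P-24 would need K-38 (R2), but K-38 never forms.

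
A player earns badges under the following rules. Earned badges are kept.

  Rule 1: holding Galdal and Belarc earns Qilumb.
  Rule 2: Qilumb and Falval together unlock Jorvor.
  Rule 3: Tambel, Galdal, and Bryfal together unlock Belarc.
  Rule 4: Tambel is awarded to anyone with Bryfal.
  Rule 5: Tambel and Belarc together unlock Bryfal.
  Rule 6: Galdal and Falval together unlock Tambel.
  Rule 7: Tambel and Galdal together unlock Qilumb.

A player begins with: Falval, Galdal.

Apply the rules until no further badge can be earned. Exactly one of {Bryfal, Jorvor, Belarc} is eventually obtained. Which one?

Jorvor

With Galdal and Falval, Tambel is earned (Rule 6).
With Tambel and Galdal, Qilumb is earned (Rule 7).
With Qilumb and Falval, Jorvor is earned (Rule 2).
Belarc would need Tambel, Galdal, and Bryfal (Rule 3), but Bryfal is never earned. Bryfal would need Tambel and Belarc (Rule 5), but Belarc is never earned.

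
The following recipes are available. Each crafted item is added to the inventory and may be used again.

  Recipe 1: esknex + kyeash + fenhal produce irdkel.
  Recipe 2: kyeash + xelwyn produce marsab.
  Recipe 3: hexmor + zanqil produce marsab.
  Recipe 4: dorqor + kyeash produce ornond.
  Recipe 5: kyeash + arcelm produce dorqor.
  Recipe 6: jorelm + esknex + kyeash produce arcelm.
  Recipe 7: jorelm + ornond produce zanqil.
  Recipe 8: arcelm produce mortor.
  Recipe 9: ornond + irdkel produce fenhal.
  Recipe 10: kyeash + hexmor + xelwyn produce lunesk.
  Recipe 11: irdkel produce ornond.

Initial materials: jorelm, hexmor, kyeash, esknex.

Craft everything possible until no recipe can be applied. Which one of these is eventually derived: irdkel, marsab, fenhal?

Using Recipe 6, jorelm, esknex, and kyeash make arcelm.
Using Recipe 5, kyeash and arcelm make dorqor.
Using Recipe 4, dorqor and kyeash make ornond.
Using Recipe 7, jorelm and ornond make zanqil.
hexmor + zanqil → marsab (Recipe 3).
fenhal would need ornond and irdkel (Recipe 9), but irdkel is never obtained. irdkel would need esknex, kyeash, and fenhal (Recipe 1), but fenhal is never obtained.

marsab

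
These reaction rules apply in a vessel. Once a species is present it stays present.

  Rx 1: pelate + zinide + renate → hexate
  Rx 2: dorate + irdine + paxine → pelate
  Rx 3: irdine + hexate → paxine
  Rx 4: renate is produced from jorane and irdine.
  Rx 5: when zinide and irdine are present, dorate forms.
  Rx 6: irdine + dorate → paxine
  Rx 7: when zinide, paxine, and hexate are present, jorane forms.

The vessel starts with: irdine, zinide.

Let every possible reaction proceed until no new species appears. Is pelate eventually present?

zinide and irdine present → dorate forms (Rx 5).
irdine and dorate present → paxine forms (Rx 6).
dorate, irdine, and paxine present → pelate forms (Rx 2).

Yes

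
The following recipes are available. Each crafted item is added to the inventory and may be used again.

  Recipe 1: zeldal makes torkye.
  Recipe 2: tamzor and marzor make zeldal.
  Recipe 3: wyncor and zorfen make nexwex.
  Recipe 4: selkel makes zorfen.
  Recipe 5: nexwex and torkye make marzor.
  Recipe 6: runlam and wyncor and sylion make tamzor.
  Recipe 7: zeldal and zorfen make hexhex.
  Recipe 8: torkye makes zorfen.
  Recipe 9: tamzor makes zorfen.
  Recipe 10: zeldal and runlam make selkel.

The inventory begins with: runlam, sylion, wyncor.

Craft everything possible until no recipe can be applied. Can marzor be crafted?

No

marzor would need nexwex and torkye (Recipe 5), but torkye is never obtained.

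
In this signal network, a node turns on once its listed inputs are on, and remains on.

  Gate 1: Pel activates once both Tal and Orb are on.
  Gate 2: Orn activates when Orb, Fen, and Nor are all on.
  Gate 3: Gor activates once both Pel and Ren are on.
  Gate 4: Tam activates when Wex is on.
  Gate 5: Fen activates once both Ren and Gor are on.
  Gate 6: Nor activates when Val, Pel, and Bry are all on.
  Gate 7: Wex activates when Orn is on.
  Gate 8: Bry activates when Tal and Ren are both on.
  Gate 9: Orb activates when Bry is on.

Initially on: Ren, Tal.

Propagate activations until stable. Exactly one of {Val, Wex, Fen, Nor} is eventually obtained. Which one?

Fen

Gate 8: Tal and Ren on → Bry on.
Bry is on, so Orb activates (Gate 9).
Gate 1: Tal and Orb on → Pel on.
Pel and Ren are on, so Gor activates (Gate 3).
Gate 5: Ren and Gor on → Fen on.
Nor would need Val, Pel, and Bry (Gate 6), but Val never turns on. Wex would need Orn (Gate 7), but Orn never turns on. No rule produces Val, and it is not given.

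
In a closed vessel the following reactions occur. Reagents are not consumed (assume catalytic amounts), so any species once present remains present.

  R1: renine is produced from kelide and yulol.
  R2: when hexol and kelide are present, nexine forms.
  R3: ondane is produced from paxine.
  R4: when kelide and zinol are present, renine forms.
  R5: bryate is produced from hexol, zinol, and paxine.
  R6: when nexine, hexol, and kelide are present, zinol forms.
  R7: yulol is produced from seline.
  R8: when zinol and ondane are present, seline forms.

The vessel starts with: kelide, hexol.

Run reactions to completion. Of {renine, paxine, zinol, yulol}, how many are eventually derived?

hexol and kelide present → nexine forms (R2).
nexine, hexol, and kelide present → zinol forms (R6).
kelide and zinol present → renine forms (R4).
renine: reached.
No rule produces paxine, and it is not given.
zinol: reached.
yulol would need seline (R7), but seline never forms.
Reached: renine and zinol — 2 of the 4.

2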